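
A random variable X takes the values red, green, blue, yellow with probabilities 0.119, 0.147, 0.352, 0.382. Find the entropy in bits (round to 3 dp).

1.833 bits

H = −Σ pᵢ log₂ pᵢ.
−0.119·log₂(0.119) = 0.3654
−0.147·log₂(0.147) = 0.4066
−0.352·log₂(0.352) = 0.5302
−0.382·log₂(0.382) = 0.5304
Sum ≈ 1.8327 → 1.833 bits.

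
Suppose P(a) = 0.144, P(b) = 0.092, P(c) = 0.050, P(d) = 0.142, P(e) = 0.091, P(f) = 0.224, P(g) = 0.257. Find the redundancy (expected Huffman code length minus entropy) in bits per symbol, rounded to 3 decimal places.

0.023 bits

Entropy H = −Σ p log₂ p ≈ 2.6372 bits.
Huffman merges: 1/20+91/1000→141/1000; 23/250+141/1000→233/1000; 71/500+18/125→143/500; 28/125+233/1000→457/1000; 257/1000+143/500→543/1000; 457/1000+543/1000→1. L = 133/50 ≈ 2.6600.
L − H = 2.6600 − 2.6372 = 0.023 bits.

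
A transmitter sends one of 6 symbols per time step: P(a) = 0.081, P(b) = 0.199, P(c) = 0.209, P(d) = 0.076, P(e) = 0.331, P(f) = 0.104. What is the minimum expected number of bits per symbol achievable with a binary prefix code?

Repeatedly combine the two least-probable nodes; the expected code length is the sum of the merged weights.
merge 19/250 + 81/1000 → 157/1000
merge 13/125 + 157/1000 → 261/1000
merge 199/1000 + 209/1000 → 51/125
merge 261/1000 + 331/1000 → 74/125
merge 51/125 + 74/125 → 1
L = 157/1000 + 261/1000 + 51/125 + 74/125 + 1 = 1209/500 = 2.418 bits/symbol.

2.418 bits/symbol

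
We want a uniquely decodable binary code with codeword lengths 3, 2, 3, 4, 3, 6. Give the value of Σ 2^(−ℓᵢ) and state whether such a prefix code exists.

0.703125; yes

With common denominator 2^6 = 64: Σ 2^(−ℓᵢ) = 8/64 + 16/64 + 8/64 + 4/64 + 8/64 + 1/64 = 45/64 = 0.703125.
Kraft's inequality requires Σ ≤ 1; here Σ = 0.703125 ≤ 1, so such a prefix code exists.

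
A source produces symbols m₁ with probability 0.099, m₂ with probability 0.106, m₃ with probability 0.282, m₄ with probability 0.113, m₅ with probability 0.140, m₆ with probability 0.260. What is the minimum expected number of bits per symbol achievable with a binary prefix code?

Repeatedly combine the two least-probable nodes; the expected code length is the sum of the merged weights.
merge 99/1000 + 53/500 → 41/200
merge 113/1000 + 7/50 → 253/1000
merge 41/200 + 253/1000 → 229/500
merge 13/50 + 141/500 → 271/500
merge 229/500 + 271/500 → 1
L = 41/200 + 253/1000 + 229/500 + 271/500 + 1 = 1229/500 = 2.458 bits/symbol.

2.458 bits/symbol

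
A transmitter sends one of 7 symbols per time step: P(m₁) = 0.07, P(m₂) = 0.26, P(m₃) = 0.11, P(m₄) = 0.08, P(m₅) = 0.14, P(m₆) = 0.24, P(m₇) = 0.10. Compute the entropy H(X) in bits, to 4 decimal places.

2.6391 bits

H = −Σ pᵢ log₂ pᵢ.
−0.07·log₂(0.07) = 0.2686
−0.26·log₂(0.26) = 0.5053
−0.11·log₂(0.11) = 0.3503
−0.08·log₂(0.08) = 0.2915
−0.14·log₂(0.14) = 0.3971
−0.24·log₂(0.24) = 0.4941
−0.10·log₂(0.10) = 0.3322
Sum ≈ 2.6391 → 2.6391 bits.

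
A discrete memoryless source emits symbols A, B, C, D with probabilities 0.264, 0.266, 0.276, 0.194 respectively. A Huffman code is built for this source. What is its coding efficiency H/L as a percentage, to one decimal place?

99.4%

Entropy H = −Σ p log₂ p ≈ 1.9870 bits.
Huffman merges: 97/500+33/125→229/500; 133/500+69/250→271/500; 229/500+271/500→1. L = 2 ≈ 2.0000.
Efficiency = H/L = 1.9870/2.0000 = 99.4%.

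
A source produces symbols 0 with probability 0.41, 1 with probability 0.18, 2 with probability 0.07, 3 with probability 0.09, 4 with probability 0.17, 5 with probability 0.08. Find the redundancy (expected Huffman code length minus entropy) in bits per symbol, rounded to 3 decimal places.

Entropy H = −Σ p log₂ p ≈ 2.2800 bits.
Huffman merges: 7/100+2/25→3/20; 9/100+3/20→6/25; 17/100+9/50→7/20; 6/25+7/20→59/100; 41/100+59/100→1. L = 233/100 ≈ 2.3300.
L − H = 2.3300 − 2.2800 = 0.050 bits.

0.050 bits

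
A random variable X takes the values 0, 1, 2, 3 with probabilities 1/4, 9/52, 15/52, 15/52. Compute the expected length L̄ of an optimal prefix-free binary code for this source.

2 bits/symbol

Repeatedly combine the two least-probable nodes; the expected code length is the sum of the merged weights.
merge 9/52 + 1/4 → 11/26
merge 15/52 + 15/52 → 15/26
merge 11/26 + 15/26 → 1
L = 11/26 + 15/26 + 1 = 2 bits/symbol.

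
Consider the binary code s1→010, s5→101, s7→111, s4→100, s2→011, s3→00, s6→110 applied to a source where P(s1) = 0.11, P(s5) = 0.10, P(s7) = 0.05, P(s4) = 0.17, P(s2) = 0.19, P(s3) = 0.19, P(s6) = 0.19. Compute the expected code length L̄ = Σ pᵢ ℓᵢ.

2.81 bits/symbol

L̄ = Σ pᵢ·ℓᵢ = 0.11·3 + 0.10·3 + 0.05·3 + 0.17·3 + 0.19·3 + 0.19·2 + 0.19·3 = 2.81 bits/symbol.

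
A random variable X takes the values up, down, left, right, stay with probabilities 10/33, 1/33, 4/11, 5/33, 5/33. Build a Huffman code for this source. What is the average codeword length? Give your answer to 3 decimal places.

Repeatedly combine the two least-probable nodes; the expected code length is the sum of the merged weights.
merge 1/33 + 5/33 → 2/11
merge 5/33 + 2/11 → 1/3
merge 10/33 + 1/3 → 7/11
merge 4/11 + 7/11 → 1
L = 2/11 + 1/3 + 7/11 + 1 = 71/33 ≈ 2.152 bits/symbol.

2.152 bits/symbol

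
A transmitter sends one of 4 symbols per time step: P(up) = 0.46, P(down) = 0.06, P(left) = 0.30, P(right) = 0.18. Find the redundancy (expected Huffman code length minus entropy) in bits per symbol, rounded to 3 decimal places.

Entropy H = −Σ p log₂ p ≈ 1.7253 bits.
Huffman merges: 3/50+9/50→6/25; 6/25+3/10→27/50; 23/50+27/50→1. L = 89/50 ≈ 1.7800.
L − H = 1.7800 − 1.7253 = 0.055 bits.

0.055 bits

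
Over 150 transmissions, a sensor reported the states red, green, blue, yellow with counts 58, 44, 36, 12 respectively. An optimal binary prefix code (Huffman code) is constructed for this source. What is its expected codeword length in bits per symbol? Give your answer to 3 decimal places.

Probabilities are the counts divided by 150.
Repeatedly combine the two least-probable nodes; the expected code length is the sum of the merged weights.
merge 2/25 + 6/25 → 8/25
merge 22/75 + 8/25 → 46/75
merge 29/75 + 46/75 → 1
L = 8/25 + 46/75 + 1 = 29/15 ≈ 1.933 bits/symbol.

1.933 bits/symbol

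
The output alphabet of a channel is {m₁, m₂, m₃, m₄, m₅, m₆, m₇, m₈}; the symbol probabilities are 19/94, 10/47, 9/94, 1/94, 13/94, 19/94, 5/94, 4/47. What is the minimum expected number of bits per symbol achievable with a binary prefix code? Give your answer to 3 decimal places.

2.798 bits/symbol

Repeatedly combine the two least-probable nodes; the expected code length is the sum of the merged weights.
merge 1/94 + 5/94 → 3/47
merge 3/47 + 4/47 → 7/47
merge 9/94 + 13/94 → 11/47
merge 7/47 + 19/94 → 33/94
merge 19/94 + 10/47 → 39/94
merge 11/47 + 33/94 → 55/94
merge 39/94 + 55/94 → 1
L = 3/47 + 7/47 + 11/47 + 33/94 + 39/94 + 55/94 + 1 = 263/94 ≈ 2.798 bits/symbol.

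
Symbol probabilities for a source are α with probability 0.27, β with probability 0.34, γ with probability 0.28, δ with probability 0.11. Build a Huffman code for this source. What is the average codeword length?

2 bits/symbol

Repeatedly combine the two least-probable nodes; the expected code length is the sum of the merged weights.
merge 11/100 + 27/100 → 19/50
merge 7/25 + 17/50 → 31/50
merge 19/50 + 31/50 → 1
L = 19/50 + 31/50 + 1 = 2 bits/symbol.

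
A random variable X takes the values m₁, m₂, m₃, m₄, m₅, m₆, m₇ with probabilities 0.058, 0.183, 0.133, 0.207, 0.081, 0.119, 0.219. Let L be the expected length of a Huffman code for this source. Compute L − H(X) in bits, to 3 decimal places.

0.030 bits

Entropy H = −Σ p log₂ p ≈ 2.6831 bits.
Huffman merges: 29/500+81/1000→139/1000; 119/1000+133/1000→63/250; 139/1000+183/1000→161/500; 207/1000+219/1000→213/500; 63/250+161/500→287/500; 213/500+287/500→1. L = 2713/1000 ≈ 2.7130.
L − H = 2.7130 − 2.6831 = 0.030 bits.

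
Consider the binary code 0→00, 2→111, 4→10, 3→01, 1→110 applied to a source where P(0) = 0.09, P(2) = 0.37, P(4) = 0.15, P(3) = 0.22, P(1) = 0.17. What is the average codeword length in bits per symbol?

L̄ = Σ pᵢ·ℓᵢ = 0.09·2 + 0.37·3 + 0.15·2 + 0.22·2 + 0.17·3 = 2.54 bits/symbol.

2.54 bits/symbol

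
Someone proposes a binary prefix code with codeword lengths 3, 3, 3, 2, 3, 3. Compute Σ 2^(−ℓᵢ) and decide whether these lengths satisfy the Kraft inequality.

0.875; yes

With common denominator 2^3 = 8: Σ 2^(−ℓᵢ) = 1/8 + 1/8 + 1/8 + 2/8 + 1/8 + 1/8 = 7/8 = 0.875.
Kraft's inequality requires Σ ≤ 1; here Σ = 0.875 ≤ 1, so such a prefix code exists.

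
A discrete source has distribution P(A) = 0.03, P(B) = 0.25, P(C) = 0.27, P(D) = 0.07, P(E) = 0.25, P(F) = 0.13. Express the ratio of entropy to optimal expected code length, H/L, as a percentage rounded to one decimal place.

Entropy H = −Σ p log₂ p ≈ 2.3130 bits.
Huffman merges: 3/100+7/100→1/10; 1/10+13/100→23/100; 23/100+1/4→12/25; 1/4+27/100→13/25; 12/25+13/25→1. L = 233/100 ≈ 2.3300.
Efficiency = H/L = 2.3130/2.3300 = 99.3%.

99.3%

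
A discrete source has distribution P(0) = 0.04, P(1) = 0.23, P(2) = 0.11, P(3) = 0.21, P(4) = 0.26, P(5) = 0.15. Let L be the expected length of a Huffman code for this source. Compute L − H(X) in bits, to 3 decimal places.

0.038 bits

Entropy H = −Σ p log₂ p ≈ 2.4124 bits.
Huffman merges: 1/25+11/100→3/20; 3/20+3/20→3/10; 21/100+23/100→11/25; 13/50+3/10→14/25; 11/25+14/25→1. L = 49/20 ≈ 2.4500.
L − H = 2.4500 − 2.4124 = 0.038 bits.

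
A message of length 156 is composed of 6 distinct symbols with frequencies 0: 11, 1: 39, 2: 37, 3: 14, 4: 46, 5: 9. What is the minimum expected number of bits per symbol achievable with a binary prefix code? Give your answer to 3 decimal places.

2.346 bits/symbol

Probabilities are the counts divided by 156.
Repeatedly combine the two least-probable nodes; the expected code length is the sum of the merged weights.
merge 3/52 + 11/156 → 5/39
merge 7/78 + 5/39 → 17/78
merge 17/78 + 37/156 → 71/156
merge 1/4 + 23/78 → 85/156
merge 71/156 + 85/156 → 1
L = 5/39 + 17/78 + 71/156 + 85/156 + 1 = 61/26 ≈ 2.346 bits/symbol.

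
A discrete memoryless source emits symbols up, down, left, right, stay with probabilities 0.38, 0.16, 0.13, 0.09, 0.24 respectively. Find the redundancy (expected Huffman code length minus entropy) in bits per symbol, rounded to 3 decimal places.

Entropy H = −Σ p log₂ p ≈ 2.1429 bits.
Huffman merges: 9/100+13/100→11/50; 4/25+11/50→19/50; 6/25+19/50→31/50; 19/50+31/50→1. L = 111/50 ≈ 2.2200.
L − H = 2.2200 − 2.1429 = 0.077 bits.

0.077 bits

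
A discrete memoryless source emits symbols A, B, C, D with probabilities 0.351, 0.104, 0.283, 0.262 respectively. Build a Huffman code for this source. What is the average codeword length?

2 bits/symbol

Repeatedly combine the two least-probable nodes; the expected code length is the sum of the merged weights.
merge 13/125 + 131/500 → 183/500
merge 283/1000 + 351/1000 → 317/500
merge 183/500 + 317/500 → 1
L = 183/500 + 317/500 + 1 = 2 bits/symbol.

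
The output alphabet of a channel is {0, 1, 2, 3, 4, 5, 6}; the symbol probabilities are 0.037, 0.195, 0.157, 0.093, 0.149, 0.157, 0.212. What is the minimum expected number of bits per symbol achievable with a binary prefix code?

2.723 bits/symbol

Repeatedly combine the two least-probable nodes; the expected code length is the sum of the merged weights.
merge 37/1000 + 93/1000 → 13/100
merge 13/100 + 149/1000 → 279/1000
merge 157/1000 + 157/1000 → 157/500
merge 39/200 + 53/250 → 407/1000
merge 279/1000 + 157/500 → 593/1000
merge 407/1000 + 593/1000 → 1
L = 13/100 + 279/1000 + 157/500 + 407/1000 + 593/1000 + 1 = 2723/1000 = 2.723 bits/symbol.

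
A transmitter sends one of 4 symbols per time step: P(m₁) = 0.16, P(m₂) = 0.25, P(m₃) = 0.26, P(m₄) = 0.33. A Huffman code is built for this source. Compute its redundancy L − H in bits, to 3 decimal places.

0.044 bits

Entropy H = −Σ p log₂ p ≈ 1.9561 bits.
Huffman merges: 4/25+1/4→41/100; 13/50+33/100→59/100; 41/100+59/100→1. L = 2 ≈ 2.0000.
L − H = 2.0000 − 1.9561 = 0.044 bits.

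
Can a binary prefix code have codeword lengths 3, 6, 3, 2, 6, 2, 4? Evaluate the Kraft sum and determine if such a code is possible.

With common denominator 2^6 = 64: Σ 2^(−ℓᵢ) = 8/64 + 1/64 + 8/64 + 16/64 + 1/64 + 16/64 + 4/64 = 54/64 = 0.84375.
Kraft's inequality requires Σ ≤ 1; here Σ = 0.84375 ≤ 1, so such a prefix code exists.

0.84375; yes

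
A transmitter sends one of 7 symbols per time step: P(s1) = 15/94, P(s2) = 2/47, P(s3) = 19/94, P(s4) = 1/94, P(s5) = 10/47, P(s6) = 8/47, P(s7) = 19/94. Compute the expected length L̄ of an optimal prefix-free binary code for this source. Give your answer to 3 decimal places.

2.638 bits/symbol

Repeatedly combine the two least-probable nodes; the expected code length is the sum of the merged weights.
merge 1/94 + 2/47 → 5/94
merge 5/94 + 15/94 → 10/47
merge 8/47 + 19/94 → 35/94
merge 19/94 + 10/47 → 39/94
merge 10/47 + 35/94 → 55/94
merge 39/94 + 55/94 → 1
L = 5/94 + 10/47 + 35/94 + 39/94 + 55/94 + 1 = 124/47 ≈ 2.638 bits/symbol.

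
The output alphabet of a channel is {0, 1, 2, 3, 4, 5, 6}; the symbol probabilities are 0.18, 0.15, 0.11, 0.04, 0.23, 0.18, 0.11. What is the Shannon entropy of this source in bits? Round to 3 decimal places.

H = −Σ pᵢ log₂ pᵢ.
−0.18·log₂(0.18) = 0.4453
−0.15·log₂(0.15) = 0.4105
−0.11·log₂(0.11) = 0.3503
−0.04·log₂(0.04) = 0.1858
−0.23·log₂(0.23) = 0.4877
−0.18·log₂(0.18) = 0.4453
−0.11·log₂(0.11) = 0.3503
Sum ≈ 2.6752 → 2.675 bits.

2.675 bits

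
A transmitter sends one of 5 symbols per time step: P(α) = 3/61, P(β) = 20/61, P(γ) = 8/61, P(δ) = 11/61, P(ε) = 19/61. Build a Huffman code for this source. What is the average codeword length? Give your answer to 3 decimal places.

Repeatedly combine the two least-probable nodes; the expected code length is the sum of the merged weights.
merge 3/61 + 8/61 → 11/61
merge 11/61 + 11/61 → 22/61
merge 19/61 + 20/61 → 39/61
merge 22/61 + 39/61 → 1
L = 11/61 + 22/61 + 39/61 + 1 = 133/61 ≈ 2.180 bits/symbol.

2.180 bits/symbol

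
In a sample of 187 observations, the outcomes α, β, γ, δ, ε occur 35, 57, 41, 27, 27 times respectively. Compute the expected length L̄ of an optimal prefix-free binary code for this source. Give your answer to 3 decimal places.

2.289 bits/symbol

Probabilities are the counts divided by 187.
Repeatedly combine the two least-probable nodes; the expected code length is the sum of the merged weights.
merge 27/187 + 27/187 → 54/187
merge 35/187 + 41/187 → 76/187
merge 54/187 + 57/187 → 111/187
merge 76/187 + 111/187 → 1
L = 54/187 + 76/187 + 111/187 + 1 = 428/187 ≈ 2.289 bits/symbol.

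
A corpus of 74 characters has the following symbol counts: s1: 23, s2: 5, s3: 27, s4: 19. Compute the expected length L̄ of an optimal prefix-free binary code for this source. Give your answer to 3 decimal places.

1.959 bits/symbol

Probabilities are the counts divided by 74.
Repeatedly combine the two least-probable nodes; the expected code length is the sum of the merged weights.
merge 5/74 + 19/74 → 12/37
merge 23/74 + 12/37 → 47/74
merge 27/74 + 47/74 → 1
L = 12/37 + 47/74 + 1 = 145/74 ≈ 1.959 bits/symbol.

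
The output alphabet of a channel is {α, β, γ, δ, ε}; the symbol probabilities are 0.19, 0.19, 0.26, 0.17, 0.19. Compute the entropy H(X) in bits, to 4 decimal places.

H = −Σ pᵢ log₂ pᵢ.
−0.19·log₂(0.19) = 0.4552
−0.19·log₂(0.19) = 0.4552
−0.26·log₂(0.26) = 0.5053
−0.17·log₂(0.17) = 0.4346
−0.19·log₂(0.19) = 0.4552
Sum ≈ 2.3056 → 2.3056 bits.

2.3056 bits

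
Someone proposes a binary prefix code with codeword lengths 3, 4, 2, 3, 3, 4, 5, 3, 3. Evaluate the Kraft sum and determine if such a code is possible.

1.03125; no

With common denominator 2^5 = 32: Σ 2^(−ℓᵢ) = 4/32 + 2/32 + 8/32 + 4/32 + 4/32 + 2/32 + 1/32 + 4/32 + 4/32 = 33/32 = 1.03125.
Kraft's inequality requires Σ ≤ 1; here Σ = 1.03125 > 1, so no such prefix code exists.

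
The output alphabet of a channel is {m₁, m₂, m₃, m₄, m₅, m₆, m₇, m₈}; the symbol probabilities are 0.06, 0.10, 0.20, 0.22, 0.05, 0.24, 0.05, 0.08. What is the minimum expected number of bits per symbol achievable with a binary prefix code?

Repeatedly combine the two least-probable nodes; the expected code length is the sum of the merged weights.
merge 1/20 + 1/20 → 1/10
merge 3/50 + 2/25 → 7/50
merge 1/10 + 1/10 → 1/5
merge 7/50 + 1/5 → 17/50
merge 1/5 + 11/50 → 21/50
merge 6/25 + 17/50 → 29/50
merge 21/50 + 29/50 → 1
L = 1/10 + 7/50 + 1/5 + 17/50 + 21/50 + 29/50 + 1 = 139/50 = 2.78 bits/symbol.

2.78 bits/symbol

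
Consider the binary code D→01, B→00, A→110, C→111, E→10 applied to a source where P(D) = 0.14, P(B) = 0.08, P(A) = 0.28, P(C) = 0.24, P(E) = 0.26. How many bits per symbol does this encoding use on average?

2.52 bits/symbol

L̄ = Σ pᵢ·ℓᵢ = 0.14·2 + 0.08·2 + 0.28·3 + 0.24·3 + 0.26·2 = 2.52 bits/symbol.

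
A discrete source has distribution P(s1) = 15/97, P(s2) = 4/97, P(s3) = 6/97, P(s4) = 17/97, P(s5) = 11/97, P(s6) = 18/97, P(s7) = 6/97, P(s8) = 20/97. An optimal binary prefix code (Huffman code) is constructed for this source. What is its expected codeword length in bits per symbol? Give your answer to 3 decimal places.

Repeatedly combine the two least-probable nodes; the expected code length is the sum of the merged weights.
merge 4/97 + 6/97 → 10/97
merge 6/97 + 10/97 → 16/97
merge 11/97 + 15/97 → 26/97
merge 16/97 + 17/97 → 33/97
merge 18/97 + 20/97 → 38/97
merge 26/97 + 33/97 → 59/97
merge 38/97 + 59/97 → 1
L = 10/97 + 16/97 + 26/97 + 33/97 + 38/97 + 59/97 + 1 = 279/97 ≈ 2.876 bits/symbol.

2.876 bits/symbol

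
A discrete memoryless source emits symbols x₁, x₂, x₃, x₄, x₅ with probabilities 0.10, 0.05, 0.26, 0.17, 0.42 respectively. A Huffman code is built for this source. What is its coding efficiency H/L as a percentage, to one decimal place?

98.2%

Entropy H = −Σ p log₂ p ≈ 2.0138 bits.
Huffman merges: 1/20+1/10→3/20; 3/20+17/100→8/25; 13/50+8/25→29/50; 21/50+29/50→1. L = 41/20 ≈ 2.0500.
Efficiency = H/L = 2.0138/2.0500 = 98.2%.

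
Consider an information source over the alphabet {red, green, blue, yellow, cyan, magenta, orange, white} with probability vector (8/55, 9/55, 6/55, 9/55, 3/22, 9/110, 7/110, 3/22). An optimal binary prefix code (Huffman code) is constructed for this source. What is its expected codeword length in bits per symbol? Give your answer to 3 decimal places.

Repeatedly combine the two least-probable nodes; the expected code length is the sum of the merged weights.
merge 7/110 + 9/110 → 8/55
merge 6/55 + 3/22 → 27/110
merge 3/22 + 8/55 → 31/110
merge 8/55 + 9/55 → 17/55
merge 9/55 + 27/110 → 9/22
merge 31/110 + 17/55 → 13/22
merge 9/22 + 13/22 → 1
L = 8/55 + 27/110 + 31/110 + 17/55 + 9/22 + 13/22 + 1 = 164/55 ≈ 2.982 bits/symbol.

2.982 bits/symbol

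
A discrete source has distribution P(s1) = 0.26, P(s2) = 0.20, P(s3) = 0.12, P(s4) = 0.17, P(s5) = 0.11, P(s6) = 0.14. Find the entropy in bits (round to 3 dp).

H = −Σ pᵢ log₂ pᵢ.
−0.26·log₂(0.26) = 0.5053
−0.20·log₂(0.20) = 0.4644
−0.12·log₂(0.12) = 0.3671
−0.17·log₂(0.17) = 0.4346
−0.11·log₂(0.11) = 0.3503
−0.14·log₂(0.14) = 0.3971
Sum ≈ 2.5187 → 2.519 bits.

2.519 bits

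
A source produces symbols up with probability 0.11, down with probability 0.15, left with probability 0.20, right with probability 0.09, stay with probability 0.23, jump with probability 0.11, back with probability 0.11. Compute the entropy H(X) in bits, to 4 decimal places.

H = −Σ pᵢ log₂ pᵢ.
−0.11·log₂(0.11) = 0.3503
−0.15·log₂(0.15) = 0.4105
−0.20·log₂(0.20) = 0.4644
−0.09·log₂(0.09) = 0.3127
−0.23·log₂(0.23) = 0.4877
−0.11·log₂(0.11) = 0.3503
−0.11·log₂(0.11) = 0.3503
Sum ≈ 2.7261 → 2.7261 bits.

2.7261 bits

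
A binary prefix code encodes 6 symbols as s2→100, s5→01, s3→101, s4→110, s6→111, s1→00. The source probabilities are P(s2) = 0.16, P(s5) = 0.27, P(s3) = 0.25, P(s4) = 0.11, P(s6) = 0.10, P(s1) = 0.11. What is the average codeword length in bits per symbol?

2.62 bits/symbol

L̄ = Σ pᵢ·ℓᵢ = 0.16·3 + 0.27·2 + 0.25·3 + 0.11·3 + 0.10·3 + 0.11·2 = 2.62 bits/symbol.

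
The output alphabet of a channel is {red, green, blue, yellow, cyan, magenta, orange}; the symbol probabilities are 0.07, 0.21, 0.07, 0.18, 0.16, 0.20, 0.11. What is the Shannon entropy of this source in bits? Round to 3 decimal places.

H = −Σ pᵢ log₂ pᵢ.
−0.07·log₂(0.07) = 0.2686
−0.21·log₂(0.21) = 0.4728
−0.07·log₂(0.07) = 0.2686
−0.18·log₂(0.18) = 0.4453
−0.16·log₂(0.16) = 0.4230
−0.20·log₂(0.20) = 0.4644
−0.11·log₂(0.11) = 0.3503
Sum ≈ 2.6929 → 2.693 bits.

2.693 bits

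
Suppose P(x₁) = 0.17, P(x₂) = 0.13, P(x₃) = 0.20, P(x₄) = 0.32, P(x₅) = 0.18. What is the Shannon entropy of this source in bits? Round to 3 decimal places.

2.253 bits

H = −Σ pᵢ log₂ pᵢ.
−0.17·log₂(0.17) = 0.4346
−0.13·log₂(0.13) = 0.3826
−0.20·log₂(0.20) = 0.4644
−0.32·log₂(0.32) = 0.5260
−0.18·log₂(0.18) = 0.4453
Sum ≈ 2.2530 → 2.253 bits.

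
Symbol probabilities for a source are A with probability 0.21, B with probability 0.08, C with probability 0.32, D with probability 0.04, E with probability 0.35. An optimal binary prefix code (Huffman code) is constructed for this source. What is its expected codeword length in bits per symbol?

2.1 bits/symbol

Repeatedly combine the two least-probable nodes; the expected code length is the sum of the merged weights.
merge 1/25 + 2/25 → 3/25
merge 3/25 + 21/100 → 33/100
merge 8/25 + 33/100 → 13/20
merge 7/20 + 13/20 → 1
L = 3/25 + 33/100 + 13/20 + 1 = 21/10 = 2.1 bits/symbol.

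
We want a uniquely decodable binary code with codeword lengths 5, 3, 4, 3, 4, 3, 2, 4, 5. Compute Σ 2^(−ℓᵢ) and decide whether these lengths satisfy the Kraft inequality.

0.875; yes

With common denominator 2^5 = 32: Σ 2^(−ℓᵢ) = 1/32 + 4/32 + 2/32 + 4/32 + 2/32 + 4/32 + 8/32 + 2/32 + 1/32 = 28/32 = 0.875.
Kraft's inequality requires Σ ≤ 1; here Σ = 0.875 ≤ 1, so such a prefix code exists.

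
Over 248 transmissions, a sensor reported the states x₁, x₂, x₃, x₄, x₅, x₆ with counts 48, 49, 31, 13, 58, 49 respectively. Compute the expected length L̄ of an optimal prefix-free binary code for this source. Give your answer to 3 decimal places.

2.548 bits/symbol

Probabilities are the counts divided by 248.
Repeatedly combine the two least-probable nodes; the expected code length is the sum of the merged weights.
merge 13/248 + 1/8 → 11/62
merge 11/62 + 6/31 → 23/62
merge 49/248 + 49/248 → 49/124
merge 29/124 + 23/62 → 75/124
merge 49/124 + 75/124 → 1
L = 11/62 + 23/62 + 49/124 + 75/124 + 1 = 79/31 ≈ 2.548 bits/symbol.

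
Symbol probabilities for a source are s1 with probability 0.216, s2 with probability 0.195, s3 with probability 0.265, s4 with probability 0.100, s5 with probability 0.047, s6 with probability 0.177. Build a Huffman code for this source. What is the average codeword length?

2.471 bits/symbol

Repeatedly combine the two least-probable nodes; the expected code length is the sum of the merged weights.
merge 47/1000 + 1/10 → 147/1000
merge 147/1000 + 177/1000 → 81/250
merge 39/200 + 27/125 → 411/1000
merge 53/200 + 81/250 → 589/1000
merge 411/1000 + 589/1000 → 1
L = 147/1000 + 81/250 + 411/1000 + 589/1000 + 1 = 2471/1000 = 2.471 bits/symbol.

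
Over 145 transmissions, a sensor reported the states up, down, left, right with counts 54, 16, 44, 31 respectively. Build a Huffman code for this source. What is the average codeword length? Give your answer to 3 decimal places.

1.952 bits/symbol

Probabilities are the counts divided by 145.
Repeatedly combine the two least-probable nodes; the expected code length is the sum of the merged weights.
merge 16/145 + 31/145 → 47/145
merge 44/145 + 47/145 → 91/145
merge 54/145 + 91/145 → 1
L = 47/145 + 91/145 + 1 = 283/145 ≈ 1.952 bits/symbol.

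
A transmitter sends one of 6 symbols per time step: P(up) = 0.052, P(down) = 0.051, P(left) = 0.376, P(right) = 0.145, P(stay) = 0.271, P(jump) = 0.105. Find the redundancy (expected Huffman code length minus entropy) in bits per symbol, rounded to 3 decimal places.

0.061 bits

Entropy H = −Σ p log₂ p ≈ 2.2272 bits.
Huffman merges: 51/1000+13/250→103/1000; 103/1000+21/200→26/125; 29/200+26/125→353/1000; 271/1000+353/1000→78/125; 47/125+78/125→1. L = 286/125 ≈ 2.2880.
L − H = 2.2880 − 2.2272 = 0.061 bits.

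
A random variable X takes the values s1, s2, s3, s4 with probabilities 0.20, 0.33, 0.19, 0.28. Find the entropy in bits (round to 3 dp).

H = −Σ pᵢ log₂ pᵢ.
−0.20·log₂(0.20) = 0.4644
−0.33·log₂(0.33) = 0.5278
−0.19·log₂(0.19) = 0.4552
−0.28·log₂(0.28) = 0.5142
Sum ≈ 1.9617 → 1.962 bits.

1.962 bits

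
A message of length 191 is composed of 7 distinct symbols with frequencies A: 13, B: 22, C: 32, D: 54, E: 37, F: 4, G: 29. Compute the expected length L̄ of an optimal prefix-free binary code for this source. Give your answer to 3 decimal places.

2.613 bits/symbol

Probabilities are the counts divided by 191.
Repeatedly combine the two least-probable nodes; the expected code length is the sum of the merged weights.
merge 4/191 + 13/191 → 17/191
merge 17/191 + 22/191 → 39/191
merge 29/191 + 32/191 → 61/191
merge 37/191 + 39/191 → 76/191
merge 54/191 + 61/191 → 115/191
merge 76/191 + 115/191 → 1
L = 17/191 + 39/191 + 61/191 + 76/191 + 115/191 + 1 = 499/191 ≈ 2.613 bits/symbol.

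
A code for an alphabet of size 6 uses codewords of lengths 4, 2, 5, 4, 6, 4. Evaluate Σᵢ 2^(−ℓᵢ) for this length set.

With common denominator 2^6 = 64: Σ 2^(−ℓᵢ) = 4/64 + 16/64 + 2/64 + 4/64 + 1/64 + 4/64 = 31/64 = 0.484375.

0.484375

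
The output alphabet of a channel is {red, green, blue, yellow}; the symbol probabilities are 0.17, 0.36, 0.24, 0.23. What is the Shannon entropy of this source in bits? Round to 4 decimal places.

1.9470 bits

H = −Σ pᵢ log₂ pᵢ.
−0.17·log₂(0.17) = 0.4346
−0.36·log₂(0.36) = 0.5306
−0.24·log₂(0.24) = 0.4941
−0.23·log₂(0.23) = 0.4877
Sum ≈ 1.9470 → 1.9470 bits.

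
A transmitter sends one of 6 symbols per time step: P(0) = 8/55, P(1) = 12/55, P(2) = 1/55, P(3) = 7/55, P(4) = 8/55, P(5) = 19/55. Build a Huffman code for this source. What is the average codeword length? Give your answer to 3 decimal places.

2.436 bits/symbol

Repeatedly combine the two least-probable nodes; the expected code length is the sum of the merged weights.
merge 1/55 + 7/55 → 8/55
merge 8/55 + 8/55 → 16/55
merge 8/55 + 12/55 → 4/11
merge 16/55 + 19/55 → 7/11
merge 4/11 + 7/11 → 1
L = 8/55 + 16/55 + 4/11 + 7/11 + 1 = 134/55 ≈ 2.436 bits/symbol.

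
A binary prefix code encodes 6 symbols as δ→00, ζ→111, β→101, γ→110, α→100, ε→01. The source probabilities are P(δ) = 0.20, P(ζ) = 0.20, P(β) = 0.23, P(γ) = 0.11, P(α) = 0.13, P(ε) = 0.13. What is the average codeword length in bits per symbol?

2.67 bits/symbol

L̄ = Σ pᵢ·ℓᵢ = 0.20·2 + 0.20·3 + 0.23·3 + 0.11·3 + 0.13·3 + 0.13·2 = 2.67 bits/symbol.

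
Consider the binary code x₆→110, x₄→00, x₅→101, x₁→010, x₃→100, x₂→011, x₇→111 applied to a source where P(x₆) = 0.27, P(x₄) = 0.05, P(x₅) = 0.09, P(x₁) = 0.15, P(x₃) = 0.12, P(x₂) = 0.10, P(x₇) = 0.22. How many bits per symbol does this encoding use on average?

2.95 bits/symbol

L̄ = Σ pᵢ·ℓᵢ = 0.27·3 + 0.05·2 + 0.09·3 + 0.15·3 + 0.12·3 + 0.10·3 + 0.22·3 = 2.95 bits/symbol.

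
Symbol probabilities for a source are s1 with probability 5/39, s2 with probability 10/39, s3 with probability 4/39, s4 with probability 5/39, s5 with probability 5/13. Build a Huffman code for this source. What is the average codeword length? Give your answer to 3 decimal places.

Repeatedly combine the two least-probable nodes; the expected code length is the sum of the merged weights.
merge 4/39 + 5/39 → 3/13
merge 5/39 + 3/13 → 14/39
merge 10/39 + 14/39 → 8/13
merge 5/13 + 8/13 → 1
L = 3/13 + 14/39 + 8/13 + 1 = 86/39 ≈ 2.205 bits/symbol.

2.205 bits/symbol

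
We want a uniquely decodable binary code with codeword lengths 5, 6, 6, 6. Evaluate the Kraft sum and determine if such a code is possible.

With common denominator 2^6 = 64: Σ 2^(−ℓᵢ) = 2/64 + 1/64 + 1/64 + 1/64 = 5/64 = 0.078125.
Kraft's inequality requires Σ ≤ 1; here Σ = 0.078125 ≤ 1, so such a prefix code exists.

0.078125; yes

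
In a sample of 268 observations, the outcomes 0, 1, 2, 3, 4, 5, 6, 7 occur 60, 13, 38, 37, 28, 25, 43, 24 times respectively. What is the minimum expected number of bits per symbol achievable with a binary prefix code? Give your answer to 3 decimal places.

2.914 bits/symbol

Probabilities are the counts divided by 268.
Repeatedly combine the two least-probable nodes; the expected code length is the sum of the merged weights.
merge 13/268 + 6/67 → 37/268
merge 25/268 + 7/67 → 53/268
merge 37/268 + 37/268 → 37/134
merge 19/134 + 43/268 → 81/268
merge 53/268 + 15/67 → 113/268
merge 37/134 + 81/268 → 155/268
merge 113/268 + 155/268 → 1
L = 37/268 + 53/268 + 37/134 + 81/268 + 113/268 + 155/268 + 1 = 781/268 ≈ 2.914 bits/symbol.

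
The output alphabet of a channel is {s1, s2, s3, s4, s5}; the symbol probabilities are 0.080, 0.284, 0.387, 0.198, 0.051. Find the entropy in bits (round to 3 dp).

2.019 bits

H = −Σ pᵢ log₂ pᵢ.
−0.080·log₂(0.080) = 0.2915
−0.284·log₂(0.284) = 0.5158
−0.387·log₂(0.387) = 0.5300
−0.198·log₂(0.198) = 0.4626
−0.051·log₂(0.051) = 0.2190
Sum ≈ 2.0189 → 2.019 bits.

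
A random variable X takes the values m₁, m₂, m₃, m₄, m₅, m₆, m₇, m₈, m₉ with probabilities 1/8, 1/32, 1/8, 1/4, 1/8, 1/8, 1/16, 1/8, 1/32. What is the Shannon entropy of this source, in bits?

2.9375 bits

Each probability is a power of 1/2, so log₂(1/p) is an integer.
H = Σ p·log₂(1/p) = 1/8·3 + 1/32·5 + 1/8·3 + 1/4·2 + 1/8·3 + 1/8·3 + 1/16·4 + 1/8·3 + 1/32·5 = 2.9375 bits.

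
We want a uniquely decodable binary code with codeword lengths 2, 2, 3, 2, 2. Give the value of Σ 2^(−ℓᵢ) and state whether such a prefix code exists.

1.125; no

With common denominator 2^3 = 8: Σ 2^(−ℓᵢ) = 2/8 + 2/8 + 1/8 + 2/8 + 2/8 = 9/8 = 1.125.
Kraft's inequality requires Σ ≤ 1; here Σ = 1.125 > 1, so no such prefix code exists.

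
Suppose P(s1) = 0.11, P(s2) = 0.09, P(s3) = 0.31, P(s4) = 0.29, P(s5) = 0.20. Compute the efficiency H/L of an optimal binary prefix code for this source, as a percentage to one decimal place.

Entropy H = −Σ p log₂ p ≈ 2.1690 bits.
Huffman merges: 9/100+11/100→1/5; 1/5+1/5→2/5; 29/100+31/100→3/5; 2/5+3/5→1. L = 11/5 ≈ 2.2000.
Efficiency = H/L = 2.1690/2.2000 = 98.6%.

98.6%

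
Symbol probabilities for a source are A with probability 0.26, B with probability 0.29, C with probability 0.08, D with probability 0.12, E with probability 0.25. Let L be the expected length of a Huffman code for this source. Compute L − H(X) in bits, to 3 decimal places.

Entropy H = −Σ p log₂ p ≈ 2.1818 bits.
Huffman merges: 2/25+3/25→1/5; 1/5+1/4→9/20; 13/50+29/100→11/20; 9/20+11/20→1. L = 11/5 ≈ 2.2000.
L − H = 2.2000 − 2.1818 = 0.018 bits.

0.018 bits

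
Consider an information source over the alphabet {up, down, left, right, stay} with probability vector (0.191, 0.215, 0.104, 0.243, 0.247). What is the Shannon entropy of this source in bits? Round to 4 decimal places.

H = −Σ pᵢ log₂ pᵢ.
−0.191·log₂(0.191) = 0.4562
−0.215·log₂(0.215) = 0.4768
−0.104·log₂(0.104) = 0.3396
−0.243·log₂(0.243) = 0.4960
−0.247·log₂(0.247) = 0.4983
Sum ≈ 2.2668 → 2.2668 bits.

2.2668 bits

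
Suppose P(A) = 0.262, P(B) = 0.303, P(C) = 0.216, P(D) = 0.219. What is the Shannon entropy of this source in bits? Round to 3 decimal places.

H = −Σ pᵢ log₂ pᵢ.
−0.262·log₂(0.262) = 0.5063
−0.303·log₂(0.303) = 0.5220
−0.216·log₂(0.216) = 0.4776
−0.219·log₂(0.219) = 0.4798
Sum ≈ 1.9856 → 1.986 bits.

1.986 bits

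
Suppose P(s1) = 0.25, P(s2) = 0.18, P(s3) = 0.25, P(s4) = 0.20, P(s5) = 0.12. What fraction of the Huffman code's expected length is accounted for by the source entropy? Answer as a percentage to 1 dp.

Entropy H = −Σ p log₂ p ≈ 2.2768 bits.
Huffman merges: 3/25+9/50→3/10; 1/5+1/4→9/20; 1/4+3/10→11/20; 9/20+11/20→1. L = 23/10 ≈ 2.3000.
Efficiency = H/L = 2.2768/2.3000 = 99.0%.

99.0%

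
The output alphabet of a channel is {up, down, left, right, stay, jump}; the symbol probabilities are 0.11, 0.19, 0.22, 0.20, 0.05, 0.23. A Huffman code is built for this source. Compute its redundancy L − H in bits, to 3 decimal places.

Entropy H = −Σ p log₂ p ≈ 2.4542 bits.
Huffman merges: 1/20+11/100→4/25; 4/25+19/100→7/20; 1/5+11/50→21/50; 23/100+7/20→29/50; 21/50+29/50→1. L = 251/100 ≈ 2.5100.
L − H = 2.5100 − 2.4542 = 0.056 bits.

0.056 bits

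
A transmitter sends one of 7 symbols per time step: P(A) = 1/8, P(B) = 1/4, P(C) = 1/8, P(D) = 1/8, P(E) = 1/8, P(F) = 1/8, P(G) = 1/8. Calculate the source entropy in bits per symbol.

2.75 bits

Each probability is a power of 1/2, so log₂(1/p) is an integer.
H = Σ p·log₂(1/p) = 1/8·3 + 1/4·2 + 1/8·3 + 1/8·3 + 1/8·3 + 1/8·3 + 1/8·3 = 2.75 bits.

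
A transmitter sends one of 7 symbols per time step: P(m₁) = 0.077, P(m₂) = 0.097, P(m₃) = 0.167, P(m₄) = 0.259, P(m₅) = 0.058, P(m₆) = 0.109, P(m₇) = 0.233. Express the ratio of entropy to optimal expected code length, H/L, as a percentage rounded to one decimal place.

99.3%

Entropy H = −Σ p log₂ p ≈ 2.6238 bits.
Huffman merges: 29/500+77/1000→27/200; 97/1000+109/1000→103/500; 27/200+167/1000→151/500; 103/500+233/1000→439/1000; 259/1000+151/500→561/1000; 439/1000+561/1000→1. L = 2643/1000 ≈ 2.6430.
Efficiency = H/L = 2.6238/2.6430 = 99.3%.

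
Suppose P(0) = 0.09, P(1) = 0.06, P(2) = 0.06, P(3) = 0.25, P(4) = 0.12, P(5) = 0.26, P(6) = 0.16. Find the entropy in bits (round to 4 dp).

H = −Σ pᵢ log₂ pᵢ.
−0.09·log₂(0.09) = 0.3127
−0.06·log₂(0.06) = 0.2435
−0.06·log₂(0.06) = 0.2435
−0.25·log₂(0.25) = 0.5000
−0.12·log₂(0.12) = 0.3671
−0.26·log₂(0.26) = 0.5053
−0.16·log₂(0.16) = 0.4230
Sum ≈ 2.5951 → 2.5951 bits.

2.5951 bits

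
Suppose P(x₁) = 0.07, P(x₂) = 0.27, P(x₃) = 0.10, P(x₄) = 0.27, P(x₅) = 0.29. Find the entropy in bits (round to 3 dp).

2.139 bits

H = −Σ pᵢ log₂ pᵢ.
−0.07·log₂(0.07) = 0.2686
−0.27·log₂(0.27) = 0.5100
−0.10·log₂(0.10) = 0.3322
−0.27·log₂(0.27) = 0.5100
−0.29·log₂(0.29) = 0.5179
Sum ≈ 2.1387 → 2.139 bits.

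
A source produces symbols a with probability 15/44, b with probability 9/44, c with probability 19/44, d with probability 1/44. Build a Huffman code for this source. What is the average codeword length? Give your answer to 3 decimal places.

Repeatedly combine the two least-probable nodes; the expected code length is the sum of the merged weights.
merge 1/44 + 9/44 → 5/22
merge 5/22 + 15/44 → 25/44
merge 19/44 + 25/44 → 1
L = 5/22 + 25/44 + 1 = 79/44 ≈ 1.795 bits/symbol.

1.795 bits/symbol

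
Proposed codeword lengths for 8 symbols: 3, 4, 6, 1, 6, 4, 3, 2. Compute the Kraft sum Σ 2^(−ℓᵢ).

With common denominator 2^6 = 64: Σ 2^(−ℓᵢ) = 8/64 + 4/64 + 1/64 + 32/64 + 1/64 + 4/64 + 8/64 + 16/64 = 74/64 = 1.15625.

1.15625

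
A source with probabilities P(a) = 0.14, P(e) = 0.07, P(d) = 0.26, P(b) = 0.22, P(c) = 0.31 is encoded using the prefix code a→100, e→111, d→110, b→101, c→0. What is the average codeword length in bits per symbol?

L̄ = Σ pᵢ·ℓᵢ = 0.14·3 + 0.07·3 + 0.26·3 + 0.22·3 + 0.31·1 = 2.38 bits/symbol.

2.38 bits/symbol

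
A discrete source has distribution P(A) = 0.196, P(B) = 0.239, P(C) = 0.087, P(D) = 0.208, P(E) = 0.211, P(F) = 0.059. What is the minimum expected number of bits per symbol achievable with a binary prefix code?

Repeatedly combine the two least-probable nodes; the expected code length is the sum of the merged weights.
merge 59/1000 + 87/1000 → 73/500
merge 73/500 + 49/250 → 171/500
merge 26/125 + 211/1000 → 419/1000
merge 239/1000 + 171/500 → 581/1000
merge 419/1000 + 581/1000 → 1
L = 73/500 + 171/500 + 419/1000 + 581/1000 + 1 = 311/125 = 2.488 bits/symbol.

2.488 bits/symbol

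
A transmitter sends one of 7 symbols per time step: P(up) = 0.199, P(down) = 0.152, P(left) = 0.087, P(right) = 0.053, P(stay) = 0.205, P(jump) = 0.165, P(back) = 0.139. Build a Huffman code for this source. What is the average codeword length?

2.736 bits/symbol

Repeatedly combine the two least-probable nodes; the expected code length is the sum of the merged weights.
merge 53/1000 + 87/1000 → 7/50
merge 139/1000 + 7/50 → 279/1000
merge 19/125 + 33/200 → 317/1000
merge 199/1000 + 41/200 → 101/250
merge 279/1000 + 317/1000 → 149/250
merge 101/250 + 149/250 → 1
L = 7/50 + 279/1000 + 317/1000 + 101/250 + 149/250 + 1 = 342/125 = 2.736 bits/symbol.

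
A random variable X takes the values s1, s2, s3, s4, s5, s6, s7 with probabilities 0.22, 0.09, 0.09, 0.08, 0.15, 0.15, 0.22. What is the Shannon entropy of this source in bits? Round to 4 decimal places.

2.6991 bits

H = −Σ pᵢ log₂ pᵢ.
−0.22·log₂(0.22) = 0.4806
−0.09·log₂(0.09) = 0.3127
−0.09·log₂(0.09) = 0.3127
−0.08·log₂(0.08) = 0.2915
−0.15·log₂(0.15) = 0.4105
−0.15·log₂(0.15) = 0.4105
−0.22·log₂(0.22) = 0.4806
Sum ≈ 2.6991 → 2.6991 bits.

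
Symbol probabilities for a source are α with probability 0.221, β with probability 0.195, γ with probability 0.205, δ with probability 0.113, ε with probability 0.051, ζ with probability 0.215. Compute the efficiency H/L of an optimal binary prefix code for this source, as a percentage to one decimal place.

Entropy H = −Σ p log₂ p ≈ 2.4611 bits.
Huffman merges: 51/1000+113/1000→41/250; 41/250+39/200→359/1000; 41/200+43/200→21/50; 221/1000+359/1000→29/50; 21/50+29/50→1. L = 2523/1000 ≈ 2.5230.
Efficiency = H/L = 2.4611/2.5230 = 97.5%.

97.5%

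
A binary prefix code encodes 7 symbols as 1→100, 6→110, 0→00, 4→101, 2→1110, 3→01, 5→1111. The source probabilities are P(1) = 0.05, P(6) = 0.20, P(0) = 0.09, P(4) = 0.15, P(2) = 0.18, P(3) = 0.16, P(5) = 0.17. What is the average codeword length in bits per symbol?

L̄ = Σ pᵢ·ℓᵢ = 0.05·3 + 0.20·3 + 0.09·2 + 0.15·3 + 0.18·4 + 0.16·2 + 0.17·4 = 3.1 bits/symbol.

3.1 bits/symbol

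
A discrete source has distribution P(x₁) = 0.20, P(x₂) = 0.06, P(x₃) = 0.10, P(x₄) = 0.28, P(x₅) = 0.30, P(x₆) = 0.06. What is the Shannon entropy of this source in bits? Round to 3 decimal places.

H = −Σ pᵢ log₂ pᵢ.
−0.20·log₂(0.20) = 0.4644
−0.06·log₂(0.06) = 0.2435
−0.10·log₂(0.10) = 0.3322
−0.28·log₂(0.28) = 0.5142
−0.30·log₂(0.30) = 0.5211
−0.06·log₂(0.06) = 0.2435
Sum ≈ 2.3190 → 2.319 bits.

2.319 bits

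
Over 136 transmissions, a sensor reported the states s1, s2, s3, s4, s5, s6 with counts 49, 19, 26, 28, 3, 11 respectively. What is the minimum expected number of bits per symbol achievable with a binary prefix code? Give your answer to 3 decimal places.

2.346 bits/symbol

Probabilities are the counts divided by 136.
Repeatedly combine the two least-probable nodes; the expected code length is the sum of the merged weights.
merge 3/136 + 11/136 → 7/68
merge 7/68 + 19/136 → 33/136
merge 13/68 + 7/34 → 27/68
merge 33/136 + 49/136 → 41/68
merge 27/68 + 41/68 → 1
L = 7/68 + 33/136 + 27/68 + 41/68 + 1 = 319/136 ≈ 2.346 bits/symbol.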